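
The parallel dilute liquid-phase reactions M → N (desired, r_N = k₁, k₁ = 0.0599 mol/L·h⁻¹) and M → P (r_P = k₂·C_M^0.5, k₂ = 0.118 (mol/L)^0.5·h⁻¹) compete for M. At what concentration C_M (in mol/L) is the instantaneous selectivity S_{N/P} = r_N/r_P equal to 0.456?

1.24 mol/L

S_{N/P} = (k₁/k₂)·C_M^-0.5 ⇒ C_M = (S·k₂/k₁)^(-2).
= (0.456×0.118/0.0599)^(-2) = (0.8983)^(-2) = 1.24 mol/L.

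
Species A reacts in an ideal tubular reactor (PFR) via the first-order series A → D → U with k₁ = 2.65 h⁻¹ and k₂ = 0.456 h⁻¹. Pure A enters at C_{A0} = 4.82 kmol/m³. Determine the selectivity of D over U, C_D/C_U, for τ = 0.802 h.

Solving the coupled first-order balances gives C_D(τ) = [k₁/(k₂−k₁)]·C_{A0}·(e^(−k₁τ) − e^(−k₂τ)).
e^(−k₁τ) = e^(−2.65×0.802) = e^(−2.125) = 0.1194; e^(−k₂τ) = e^(−0.3657) = 0.6937.
C_D = 2.65×4.82/(0.456−2.65) × (0.1194−0.6937) = (-5.822)×(-0.5743) = 3.343 kmol/m³.
C_A = C_{A0}e^(−k₁τ) = 0.5755 kmol/m³, so C_U = C_{A0}−C_A−C_D = 0.9010 kmol/m³; C_D/C_U = 3.71.

3.71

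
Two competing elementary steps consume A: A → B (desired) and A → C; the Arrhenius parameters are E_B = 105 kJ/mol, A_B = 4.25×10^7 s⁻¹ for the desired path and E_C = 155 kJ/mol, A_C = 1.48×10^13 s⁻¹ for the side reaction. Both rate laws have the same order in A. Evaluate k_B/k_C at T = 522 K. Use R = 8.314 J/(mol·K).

k_B/k_C = (A_B/A_C)·exp[−(E_B−E_C)/(RT)] = (A_B/A_C)·exp[(E_C−E_B)/(RT)].
(E_C−E_B)/(RT) = (155−105)×10³/(8.314×522) = 50000/4340 = 11.52.
k_B/k_C = (4.25×10^7/1.48×10^13)·exp(11.52) = 2.872×10^-6 × 1.008×10^5 = 0.289.

0.289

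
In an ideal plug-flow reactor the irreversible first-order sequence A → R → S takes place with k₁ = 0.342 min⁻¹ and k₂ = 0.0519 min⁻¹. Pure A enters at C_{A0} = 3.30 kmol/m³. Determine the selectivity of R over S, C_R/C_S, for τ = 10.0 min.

For first-order series with pure A initially, C_R(τ) = k₁C_{A0}/(k₂−k₁)·(e^(−k₁τ) − e^(−k₂τ)).
e^(−k₁τ) = e^(−0.342×10.0) = e^(−3.420) = 0.03271; e^(−k₂τ) = e^(−0.5190) = 0.5951.
C_R = 0.342×3.30/(0.0519−0.342) × (0.03271−0.5951) = (-3.890)×(-0.5624) = 2.188 kmol/m³.
C_A = C_{A0}e^(−k₁τ) = 0.1080 kmol/m³, so C_S = C_{A0}−C_A−C_R = 1.004 kmol/m³; C_R/C_S = 2.18.

2.18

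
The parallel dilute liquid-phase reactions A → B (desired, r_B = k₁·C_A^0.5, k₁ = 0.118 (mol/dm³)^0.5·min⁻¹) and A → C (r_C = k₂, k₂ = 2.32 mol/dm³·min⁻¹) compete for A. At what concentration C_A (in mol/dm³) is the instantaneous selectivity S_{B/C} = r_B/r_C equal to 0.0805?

2.50 mol/dm³

S_{B/C} = (k₁/k₂)·C_A^0.5 ⇒ C_A = (S·k₂/k₁)^(2).
= (0.0805×2.32/0.118)^(2) = (1.583)^(2) = 2.50 mol/dm³.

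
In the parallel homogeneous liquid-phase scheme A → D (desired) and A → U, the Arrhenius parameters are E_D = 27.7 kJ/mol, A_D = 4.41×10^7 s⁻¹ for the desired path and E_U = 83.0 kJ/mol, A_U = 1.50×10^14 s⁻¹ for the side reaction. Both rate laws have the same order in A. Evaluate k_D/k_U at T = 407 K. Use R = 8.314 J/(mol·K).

k_D/k_U = (A_D/A_U)·exp[−(E_D−E_U)/(RT)] = (A_D/A_U)·exp[(E_U−E_D)/(RT)].
(E_U−E_D)/(RT) = (83.0−27.7)×10³/(8.314×407) = 55300/3384 = 16.34.
k_D/k_U = (4.41×10^7/1.50×10^14)·exp(16.34) = 2.940×10^-7 × 1.252×10^7 = 3.68.
Since E_D < E_U, lowering the temperature improves selectivity toward D.

3.68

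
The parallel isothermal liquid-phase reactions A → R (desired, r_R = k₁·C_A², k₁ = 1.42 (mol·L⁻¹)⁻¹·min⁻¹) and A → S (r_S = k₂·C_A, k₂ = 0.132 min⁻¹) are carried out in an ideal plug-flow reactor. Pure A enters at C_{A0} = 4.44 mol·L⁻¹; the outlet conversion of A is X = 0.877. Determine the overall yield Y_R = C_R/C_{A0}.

C_A = C_{A0}(1−X) = 0.5461 mol·L⁻¹.
Along a PFR/batch, dC_S/dC_A = −r_S/(r_R+r_S) = −k₂/(k₂+k₁·C_A).
Integrating from C_{A0} to C_A: C_S = (0.132/1.42)·ln[(0.132+1.42·4.44)/(0.132+1.42·0.546)] = 0.09296·ln(6.437/0.9075) = 0.1821 mol·L⁻¹.
Then C_R = (C_{A0}−C_A) − C_S = 3.894 − 0.1821 = 3.712 mol·L⁻¹.
Y_R = C_R/C_{A0} = 3.712/4.44 = 0.836.

0.836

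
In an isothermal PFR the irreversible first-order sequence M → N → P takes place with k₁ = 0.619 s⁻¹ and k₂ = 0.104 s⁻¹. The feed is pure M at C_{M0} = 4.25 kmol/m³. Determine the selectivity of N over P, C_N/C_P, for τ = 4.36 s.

2.73

Solving the coupled first-order balances gives C_N(τ) = [k₁/(k₂−k₁)]·C_{M0}·(e^(−k₁τ) − e^(−k₂τ)).
e^(−k₁τ) = e^(−0.619×4.36) = e^(−2.699) = 0.06728; e^(−k₂τ) = e^(−0.4534) = 0.6354.
C_N = 0.619×4.25/(0.104−0.619) × (0.06728−0.6354) = (-5.108)×(-0.5682) = 2.902 kmol/m³.
C_M = C_{M0}e^(−k₁τ) = 0.2860 kmol/m³, so C_P = C_{M0}−C_M−C_N = 1.062 kmol/m³; C_N/C_P = 2.73.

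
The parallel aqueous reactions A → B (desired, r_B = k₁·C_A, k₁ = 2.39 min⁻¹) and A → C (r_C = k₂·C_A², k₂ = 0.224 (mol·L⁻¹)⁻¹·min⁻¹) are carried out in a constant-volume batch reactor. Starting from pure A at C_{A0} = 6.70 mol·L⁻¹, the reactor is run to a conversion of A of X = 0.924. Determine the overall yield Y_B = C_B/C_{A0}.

0.702

C_A = C_{A0}(1−X) = 0.5092 mol·L⁻¹.
Along a PFR/batch, dC_B/dC_A = −r_B/(r_B+r_C) = −k₁/(k₁+k₂·C_A).
Integrating from C_{A0} to C_A: C_B = (2.39/0.224)·ln[(2.39+0.224·6.70)/(2.39+0.224·0.509)] = 10.67·ln(3.891/2.504) = 4.702 mol·L⁻¹.
Y_B = C_B/C_{A0} = 4.702/6.70 = 0.702.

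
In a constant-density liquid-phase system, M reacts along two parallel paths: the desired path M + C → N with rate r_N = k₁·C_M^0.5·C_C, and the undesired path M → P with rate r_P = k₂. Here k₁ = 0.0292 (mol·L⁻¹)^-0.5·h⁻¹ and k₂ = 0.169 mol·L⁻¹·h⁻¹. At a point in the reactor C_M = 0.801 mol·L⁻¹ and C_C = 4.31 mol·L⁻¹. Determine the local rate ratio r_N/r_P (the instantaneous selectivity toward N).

S_{N/P} = r_N/r_P = (k₁·C_M^0.5·C_C)/(k₂) = (k₁/k₂)·C_M^0.5·C_C.
= (0.0292×0.8010^0.5×4.310) / (0.169) = 0.1126/0.1690 = 0.666.

0.666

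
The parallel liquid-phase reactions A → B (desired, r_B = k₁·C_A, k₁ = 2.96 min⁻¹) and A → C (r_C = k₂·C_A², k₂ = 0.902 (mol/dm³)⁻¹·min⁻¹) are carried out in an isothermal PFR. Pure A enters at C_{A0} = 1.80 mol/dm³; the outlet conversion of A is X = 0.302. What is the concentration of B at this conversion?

C_A = C_{A0}(1−X) = 1.256 mol/dm³.
Along a PFR/batch, dC_B/dC_A = −r_B/(r_B+r_C) = −k₁/(k₁+k₂·C_A).
Integrating from C_{A0} to C_A: C_B = (2.96/0.902)·ln[(2.96+0.902·1.80)/(2.96+0.902·1.26)] = 3.282·ln(4.584/4.093) = 0.3713 mol/dm³.

0.371 mol/dm³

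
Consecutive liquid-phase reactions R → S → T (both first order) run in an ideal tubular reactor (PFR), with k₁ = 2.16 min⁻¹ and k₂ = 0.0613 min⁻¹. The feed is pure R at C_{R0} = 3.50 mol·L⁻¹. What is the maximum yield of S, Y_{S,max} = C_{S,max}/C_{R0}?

At the optimum, C_{S,max}/C_{R0} = (k₁/k₂)^[k₂/(k₂−k₁)].
= (2.16/0.0613)^(0.0613/(0.0613−2.16)) = (35.24)^(-0.02921) = 0.9012.

0.901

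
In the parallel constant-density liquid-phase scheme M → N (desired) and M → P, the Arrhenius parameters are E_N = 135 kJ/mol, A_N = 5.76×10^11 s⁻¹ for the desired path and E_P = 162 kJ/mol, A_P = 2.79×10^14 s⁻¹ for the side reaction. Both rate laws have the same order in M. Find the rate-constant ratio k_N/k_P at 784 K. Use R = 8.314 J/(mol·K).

k_N/k_P = (A_N/A_P)·exp[−(E_N−E_P)/(RT)] = (A_N/A_P)·exp[(E_P−E_N)/(RT)].
(E_P−E_N)/(RT) = (162−135)×10³/(8.314×784) = 27000/6518 = 4.142.
k_N/k_P = (5.76×10^11/2.79×10^14)·exp(4.142) = 0.002065 × 62.95 = 0.130.
Since E_N < E_P, lowering the temperature improves selectivity toward N.

0.130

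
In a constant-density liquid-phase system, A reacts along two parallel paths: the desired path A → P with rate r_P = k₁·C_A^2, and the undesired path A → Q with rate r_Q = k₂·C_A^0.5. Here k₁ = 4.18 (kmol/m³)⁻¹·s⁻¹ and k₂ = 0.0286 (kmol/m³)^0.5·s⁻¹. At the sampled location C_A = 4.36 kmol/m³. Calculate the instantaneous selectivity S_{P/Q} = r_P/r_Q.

S_{P/Q} = r_P/r_Q = (k₁·C_A^2)/(k₂·C_A^0.5) = (k₁/k₂)·C_A^1.5.
= (4.18×4.360^2) / (0.0286×4.360^0.5) = 79.46/0.05972 = 1331.

1331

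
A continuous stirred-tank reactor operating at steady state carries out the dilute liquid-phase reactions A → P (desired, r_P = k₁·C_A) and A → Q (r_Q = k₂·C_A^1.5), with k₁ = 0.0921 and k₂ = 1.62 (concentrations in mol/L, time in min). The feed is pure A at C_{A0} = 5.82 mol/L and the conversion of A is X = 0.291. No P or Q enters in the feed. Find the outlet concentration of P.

Exit C_A = C_{A0}(1−X) = 5.82×0.709 = 4.126 mol/L.
In a CSTR the entire volume is at exit conditions, so r_P = 0.0921×4.126 = 0.3800 and r_Q = 1.62×4.126^1.5 = 13.58.
Fraction of consumed A going to P: r_P/(r_P+r_Q) = 0.02723.
C_P = 0.02723·C_{A0}·X = 0.02723×5.82×0.291 = 0.0461 mol/L.

0.0461 mol/L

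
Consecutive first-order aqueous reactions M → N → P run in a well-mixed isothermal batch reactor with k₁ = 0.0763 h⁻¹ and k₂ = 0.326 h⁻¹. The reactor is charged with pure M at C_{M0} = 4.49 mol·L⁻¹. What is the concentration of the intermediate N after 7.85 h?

0.648 mol·L⁻¹

Solving the coupled first-order balances gives C_N(t) = [k₁/(k₂−k₁)]·C_{M0}·(e^(−k₁t) − e^(−k₂t)).
e^(−k₁t) = e^(−0.0763×7.85) = e^(−0.5990) = 0.5494; e^(−k₂t) = e^(−2.559) = 0.07737.
C_N = 0.0763×4.49/(0.326−0.0763) × (0.5494−0.07737) = 1.372×0.4720 = 0.6476 mol·L⁻¹.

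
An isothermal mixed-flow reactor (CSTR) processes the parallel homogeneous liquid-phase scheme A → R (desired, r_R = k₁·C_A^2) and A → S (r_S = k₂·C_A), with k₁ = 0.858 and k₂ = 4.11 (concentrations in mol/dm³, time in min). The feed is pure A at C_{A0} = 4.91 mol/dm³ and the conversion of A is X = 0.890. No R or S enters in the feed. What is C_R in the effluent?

0.443 mol/dm³

Exit C_A = C_{A0}(1−X) = 4.91×0.110 = 0.5401 mol/dm³.
A CSTR operates uniformly at the exit composition, giving r_R = 0.2503 and r_S = 2.220 (each k·C_A^n at C_A = 0.5401).
Fraction of consumed A going to R: r_R/(r_R+r_S) = 0.1013.
C_R = 0.1013·C_{A0}·X = 0.1013×4.91×0.890 = 0.443 mol/dm³.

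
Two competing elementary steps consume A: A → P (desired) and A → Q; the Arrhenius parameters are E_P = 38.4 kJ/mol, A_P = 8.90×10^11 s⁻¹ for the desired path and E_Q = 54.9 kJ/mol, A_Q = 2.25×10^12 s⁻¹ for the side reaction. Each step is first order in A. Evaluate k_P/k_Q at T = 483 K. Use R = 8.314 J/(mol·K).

Since both paths have the same order in A, the concentration cancels and S_{P/Q} = k_P/k_Q = (A_P/A_Q)·exp[(E_Q−E_P)/(RT)].
(E_Q−E_P)/(RT) = (54.9−38.4)×10³/(8.314×483) = 16500/4016 = 4.109.
k_P/k_Q = (8.90×10^11/2.25×10^12)·exp(4.109) = 0.3956 × 60.88 = 24.1.

24.1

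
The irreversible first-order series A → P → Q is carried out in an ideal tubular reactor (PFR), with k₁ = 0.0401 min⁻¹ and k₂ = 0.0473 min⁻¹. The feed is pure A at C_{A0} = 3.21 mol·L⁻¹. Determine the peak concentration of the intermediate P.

1.08 mol·L⁻¹

At the optimum, C_{P,max}/C_{A0} = (k₁/k₂)^[k₂/(k₂−k₁)].
= (0.0401/0.0473)^(0.0473/(0.0473−0.0401)) = (0.8478)^(6.569) = 0.3380.
C_{P,max} = 0.3380×3.21 = 1.08 mol·L⁻¹.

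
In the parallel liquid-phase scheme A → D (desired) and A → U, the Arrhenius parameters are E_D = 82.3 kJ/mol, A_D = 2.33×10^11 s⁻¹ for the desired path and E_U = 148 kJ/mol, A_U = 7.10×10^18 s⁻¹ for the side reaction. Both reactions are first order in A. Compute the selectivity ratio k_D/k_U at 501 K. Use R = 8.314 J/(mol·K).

k_D/k_U = (A_D/A_U)·exp[−(E_D−E_U)/(RT)] = (A_D/A_U)·exp[(E_U−E_D)/(RT)].
(E_U−E_D)/(RT) = (148−82.3)×10³/(8.314×501) = 65700/4165 = 15.77.
k_D/k_U = (2.33×10^11/7.10×10^18)·exp(15.77) = 3.282×10^-8 × 7.082×10^6 = 0.232.

0.232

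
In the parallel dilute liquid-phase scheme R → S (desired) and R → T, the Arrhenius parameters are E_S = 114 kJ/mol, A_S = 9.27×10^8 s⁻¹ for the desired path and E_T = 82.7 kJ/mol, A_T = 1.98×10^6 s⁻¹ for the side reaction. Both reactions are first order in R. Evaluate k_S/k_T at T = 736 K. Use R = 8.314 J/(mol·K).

k_S/k_T = (A_S/A_T)·exp[−(E_S−E_T)/(RT)] = (A_S/A_T)·exp[(E_T−E_S)/(RT)].
(E_T−E_S)/(RT) = (82.7−114)×10³/(8.314×736) = -31300/6119 = -5.115.
k_S/k_T = (9.27×10^8/1.98×10^6)·exp(-5.115) = 468.2 × 0.006005 = 2.81.
Since E_S > E_T, raising the temperature improves selectivity toward S.

2.81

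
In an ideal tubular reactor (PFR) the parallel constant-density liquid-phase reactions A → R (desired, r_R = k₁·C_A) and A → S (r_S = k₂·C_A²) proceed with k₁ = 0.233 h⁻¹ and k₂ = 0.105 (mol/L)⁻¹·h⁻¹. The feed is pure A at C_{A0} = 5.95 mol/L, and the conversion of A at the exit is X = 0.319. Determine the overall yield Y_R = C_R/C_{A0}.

C_A = C_{A0}(1−X) = 4.052 mol/L.
Along a PFR/batch, dC_R/dC_A = −r_R/(r_R+r_S) = −k₁/(k₁+k₂·C_A).
Integrating from C_{A0} to C_A: C_R = (0.233/0.105)·ln[(0.233+0.105·5.95)/(0.233+0.105·4.05)] = 2.219·ln(0.8578/0.6585) = 0.5868 mol/L.
Y_R = C_R/C_{A0} = 0.5868/5.95 = 0.0986.

0.0986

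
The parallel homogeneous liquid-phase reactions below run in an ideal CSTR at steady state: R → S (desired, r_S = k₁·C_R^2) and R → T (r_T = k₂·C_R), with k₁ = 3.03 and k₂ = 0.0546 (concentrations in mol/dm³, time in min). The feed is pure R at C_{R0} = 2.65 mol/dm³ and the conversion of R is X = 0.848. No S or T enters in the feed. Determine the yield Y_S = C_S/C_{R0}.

Exit C_R = C_{R0}(1−X) = 2.65×0.152 = 0.4028 mol/dm³.
In a CSTR the entire volume is at exit conditions, so r_S = 3.03×0.4028^2 = 0.4916 and r_T = 0.0546×0.4028 = 0.02199.
Fraction of consumed R going to S: r_S/(r_S+r_T) = 0.9572.
C_S = 0.9572·C_{R0}·X = 0.9572×2.65×0.848 = 2.15 mol/dm³; Y_S = C_S/C_{R0} = 0.812.

0.812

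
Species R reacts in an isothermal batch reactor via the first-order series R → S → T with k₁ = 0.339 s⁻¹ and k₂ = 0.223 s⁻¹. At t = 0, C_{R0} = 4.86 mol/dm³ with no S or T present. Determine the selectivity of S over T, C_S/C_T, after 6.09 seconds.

For first-order series with pure R initially, C_S(t) = k₁C_{R0}/(k₂−k₁)·(e^(−k₁t) − e^(−k₂t)).
e^(−k₁t) = e^(−0.339×6.09) = e^(−2.065) = 0.1269; e^(−k₂t) = e^(−1.358) = 0.2572.
C_S = 0.339×4.86/(0.223−0.339) × (0.1269−0.2572) = (-14.20)×(-0.1303) = 1.850 mol/dm³.
C_R = C_{R0}e^(−k₁t) = 0.6166 mol/dm³, so C_T = C_{R0}−C_R−C_S = 2.393 mol/dm³; C_S/C_T = 0.773.

0.773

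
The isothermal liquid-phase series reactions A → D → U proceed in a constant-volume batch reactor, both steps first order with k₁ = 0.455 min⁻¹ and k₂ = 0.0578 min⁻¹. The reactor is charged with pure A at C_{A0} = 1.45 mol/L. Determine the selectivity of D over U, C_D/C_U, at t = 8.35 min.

2.30

The intermediate concentration in a first-order A→B→C sequence is C_D = k₁C_{A0}(e^(−k₁t) − e^(−k₂t))/(k₂−k₁).
e^(−k₁t) = e^(−0.455×8.35) = e^(−3.799) = 0.02239; e^(−k₂t) = e^(−0.4826) = 0.6172.
C_D = 0.455×1.45/(0.0578−0.455) × (0.02239−0.6172) = (-1.661)×(-0.5948) = 0.9879 mol/L.
C_A = C_{A0}e^(−k₁t) = 0.03246 mol/L, so C_U = C_{A0}−C_A−C_D = 0.4296 mol/L; C_D/C_U = 2.30.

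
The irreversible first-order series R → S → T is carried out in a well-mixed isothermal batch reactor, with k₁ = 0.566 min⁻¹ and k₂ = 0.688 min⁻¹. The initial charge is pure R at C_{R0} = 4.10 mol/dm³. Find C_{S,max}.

1.36 mol/dm³

Evaluating C_S at t_opt = ln(k₂/k₁)/(k₂−k₁) gives C_{S,max}/C_{R0} = (k₁/k₂)^[k₂/(k₂−k₁)].
= (0.566/0.688)^(0.688/(0.688−0.566)) = (0.8227)^(5.639) = 0.3326.
C_{S,max} = 0.3326×4.10 = 1.36 mol/dm³.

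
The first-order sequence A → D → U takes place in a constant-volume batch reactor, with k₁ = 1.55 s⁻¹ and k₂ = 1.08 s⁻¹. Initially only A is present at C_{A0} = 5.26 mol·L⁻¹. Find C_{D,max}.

2.29 mol·L⁻¹

Evaluating C_D at t_opt = ln(k₂/k₁)/(k₂−k₁) gives C_{D,max}/C_{A0} = (k₁/k₂)^[k₂/(k₂−k₁)].
= (1.55/1.08)^(1.08/(1.08−1.55)) = (1.435)^(-2.298) = 0.4360.
C_{D,max} = 0.4360×5.26 = 2.29 mol·L⁻¹.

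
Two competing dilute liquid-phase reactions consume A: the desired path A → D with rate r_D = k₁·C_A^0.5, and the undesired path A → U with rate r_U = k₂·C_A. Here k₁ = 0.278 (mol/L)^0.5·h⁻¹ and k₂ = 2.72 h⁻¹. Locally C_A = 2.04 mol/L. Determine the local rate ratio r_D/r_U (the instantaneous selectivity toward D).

S_{D/U} = r_D/r_U = (k₁·C_A^0.5)/(k₂·C_A) = (k₁/k₂)·C_A^-0.5.
= (0.278×2.040^0.5) / (2.72×2.040) = 0.3971/5.549 = 0.0716.
The undesired path is higher order in A, so low C_A (CSTR or dilute feed) favours D.

0.0716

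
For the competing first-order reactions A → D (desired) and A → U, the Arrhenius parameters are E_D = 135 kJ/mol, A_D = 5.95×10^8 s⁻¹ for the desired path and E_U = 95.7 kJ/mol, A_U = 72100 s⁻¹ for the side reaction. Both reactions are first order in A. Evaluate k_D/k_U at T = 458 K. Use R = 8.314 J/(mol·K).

0.272

k_D/k_U = (A_D/A_U)·exp[−(E_D−E_U)/(RT)] = (A_D/A_U)·exp[(E_U−E_D)/(RT)].
(E_U−E_D)/(RT) = (95.7−135)×10³/(8.314×458) = -39300/3808 = -10.32.
k_D/k_U = (5.95×10^8/72100)·exp(-10.32) = 8252 × 3.294×10^-5 = 0.272.
Since E_D > E_U, raising the temperature improves selectivity toward D.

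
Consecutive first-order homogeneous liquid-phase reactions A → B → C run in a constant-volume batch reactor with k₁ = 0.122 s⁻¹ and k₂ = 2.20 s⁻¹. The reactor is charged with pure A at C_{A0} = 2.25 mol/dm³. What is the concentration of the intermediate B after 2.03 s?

0.102 mol/dm³

Solving the coupled first-order balances gives C_B(t) = [k₁/(k₂−k₁)]·C_{A0}·(e^(−k₁t) − e^(−k₂t)).
e^(−k₁t) = e^(−0.122×2.03) = e^(−0.2477) = 0.7806; e^(−k₂t) = e^(−4.466) = 0.01149.
C_B = 0.122×2.25/(2.20−0.122) × (0.7806−0.01149) = 0.1321×0.7691 = 0.1016 mol/dm³.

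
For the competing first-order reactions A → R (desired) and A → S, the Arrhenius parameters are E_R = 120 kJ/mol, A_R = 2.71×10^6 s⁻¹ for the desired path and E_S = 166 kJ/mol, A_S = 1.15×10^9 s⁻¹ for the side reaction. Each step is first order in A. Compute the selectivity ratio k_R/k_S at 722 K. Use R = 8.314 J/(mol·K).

With equal orders, S_{R/S} = k_R/k_S = (A_R/A_S)·exp[(E_S−E_R)/(RT)].
(E_S−E_R)/(RT) = (166−120)×10³/(8.314×722) = 46000/6003 = 7.663.
k_R/k_S = (2.71×10^6/1.15×10^9)·exp(7.663) = 0.002357 × 2129 = 5.02.
Since E_R < E_S, lowering the temperature improves selectivity toward R.

5.02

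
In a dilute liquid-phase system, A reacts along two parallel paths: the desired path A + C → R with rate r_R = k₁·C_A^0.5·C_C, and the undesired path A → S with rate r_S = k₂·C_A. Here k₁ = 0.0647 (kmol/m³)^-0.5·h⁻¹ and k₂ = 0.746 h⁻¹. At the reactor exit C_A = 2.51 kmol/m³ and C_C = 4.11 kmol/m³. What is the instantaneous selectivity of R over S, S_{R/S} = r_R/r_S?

0.225

S_{R/S} = r_R/r_S = (k₁·C_A^0.5·C_C)/(k₂·C_A) = (k₁/k₂)·C_A^-0.5·C_C.
= (0.0647×2.510^0.5×4.110) / (0.746×2.510) = 0.4213/1.872 = 0.225.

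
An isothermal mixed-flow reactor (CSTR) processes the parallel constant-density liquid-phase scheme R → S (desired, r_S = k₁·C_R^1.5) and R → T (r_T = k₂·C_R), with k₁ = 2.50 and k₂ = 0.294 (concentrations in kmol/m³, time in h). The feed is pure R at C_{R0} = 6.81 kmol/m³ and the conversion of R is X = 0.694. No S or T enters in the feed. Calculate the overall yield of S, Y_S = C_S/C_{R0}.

Exit C_R = C_{R0}(1−X) = 6.81×0.306 = 2.084 kmol/m³.
In a CSTR the entire volume is at exit conditions, so r_S = 2.50×2.084^1.5 = 7.520 and r_T = 0.294×2.084 = 0.6127.
Fraction of consumed R going to S: r_S/(r_S+r_T) = 0.9247.
C_S = 0.9247·C_{R0}·X = 0.9247×6.81×0.694 = 4.37 kmol/m³; Y_S = C_S/C_{R0} = 0.642.

0.642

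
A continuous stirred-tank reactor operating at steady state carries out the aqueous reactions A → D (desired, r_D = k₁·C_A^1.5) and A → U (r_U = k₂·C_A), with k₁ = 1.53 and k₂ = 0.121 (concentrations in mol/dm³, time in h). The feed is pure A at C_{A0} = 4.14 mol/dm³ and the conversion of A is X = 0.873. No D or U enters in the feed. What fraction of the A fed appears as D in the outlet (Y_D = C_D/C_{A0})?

0.787

Exit C_A = C_{A0}(1−X) = 4.14×0.127 = 0.5258 mol/dm³.
A CSTR operates uniformly at the exit composition, giving r_D = 0.5833 and r_U = 0.06362 (each k·C_A^n at C_A = 0.5258).
Fraction of consumed A going to D: r_D/(r_D+r_U) = 0.9017.
C_D = 0.9017·C_{A0}·X = 0.9017×4.14×0.873 = 3.26 mol/dm³; Y_D = C_D/C_{A0} = 0.787.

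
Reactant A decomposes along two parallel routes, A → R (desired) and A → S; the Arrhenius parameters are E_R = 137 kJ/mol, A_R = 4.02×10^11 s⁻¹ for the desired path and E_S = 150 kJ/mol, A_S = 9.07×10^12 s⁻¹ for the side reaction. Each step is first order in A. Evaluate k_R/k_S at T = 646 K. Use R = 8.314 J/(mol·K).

With equal orders, S_{R/S} = k_R/k_S = (A_R/A_S)·exp[(E_S−E_R)/(RT)].
(E_S−E_R)/(RT) = (150−137)×10³/(8.314×646) = 13000/5371 = 2.420.
k_R/k_S = (4.02×10^11/9.07×10^12)·exp(2.420) = 0.04432 × 11.25 = 0.499.

0.499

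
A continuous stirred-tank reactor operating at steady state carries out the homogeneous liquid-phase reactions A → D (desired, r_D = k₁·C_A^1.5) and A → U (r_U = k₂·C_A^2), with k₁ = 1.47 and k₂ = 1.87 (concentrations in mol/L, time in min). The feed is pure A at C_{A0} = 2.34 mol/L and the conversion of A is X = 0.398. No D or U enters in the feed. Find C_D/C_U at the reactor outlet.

0.662

Exit C_A = C_{A0}(1−X) = 2.34×0.602 = 1.409 mol/L.
Rates in a CSTR are evaluated at the outlet concentration: r_D = 1.47×1.409^1.5 = 2.458, r_U = 1.87×1.409^2 = 3.711.
Overall selectivity = C_D/C_U = r_Dτ/(r_Uτ) = r_D/r_U = 0.662.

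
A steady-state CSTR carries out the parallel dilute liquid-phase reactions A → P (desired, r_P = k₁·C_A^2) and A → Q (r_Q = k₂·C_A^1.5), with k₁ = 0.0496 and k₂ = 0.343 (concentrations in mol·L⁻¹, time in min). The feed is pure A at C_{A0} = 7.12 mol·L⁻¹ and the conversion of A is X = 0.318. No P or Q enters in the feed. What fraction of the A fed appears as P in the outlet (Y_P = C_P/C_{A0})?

Exit C_A = C_{A0}(1−X) = 7.12×0.682 = 4.856 mol·L⁻¹.
A CSTR operates uniformly at the exit composition, giving r_P = 1.170 and r_Q = 3.670 (each k·C_A^n at C_A = 4.856).
Fraction of consumed A going to P: r_P/(r_P+r_Q) = 0.2417.
C_P = 0.2417·C_{A0}·X = 0.2417×7.12×0.318 = 0.547 mol·L⁻¹; Y_P = C_P/C_{A0} = 0.0768.

0.0768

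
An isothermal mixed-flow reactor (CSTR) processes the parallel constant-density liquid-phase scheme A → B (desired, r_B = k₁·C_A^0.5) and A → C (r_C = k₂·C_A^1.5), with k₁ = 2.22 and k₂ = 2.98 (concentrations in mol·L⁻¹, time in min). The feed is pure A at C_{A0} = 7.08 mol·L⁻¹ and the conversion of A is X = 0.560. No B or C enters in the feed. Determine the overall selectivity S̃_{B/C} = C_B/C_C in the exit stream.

Exit C_A = C_{A0}(1−X) = 7.08×0.440 = 3.115 mol·L⁻¹.
A CSTR operates uniformly at the exit composition, giving r_B = 3.918 and r_C = 16.38 (each k·C_A^n at C_A = 3.115).
Overall selectivity = C_B/C_C = r_Bτ/(r_Cτ) = r_B/r_C = 0.239.

0.239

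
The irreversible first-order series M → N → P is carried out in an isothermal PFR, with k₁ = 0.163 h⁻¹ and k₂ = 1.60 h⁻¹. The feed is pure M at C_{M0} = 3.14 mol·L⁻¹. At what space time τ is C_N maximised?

1.59 h

The intermediate peaks when r₁ = r₂, i.e. k₁e^(−k₁τ) = k₂e^(−k₂τ), giving τ_opt = ln(k₂/k₁)/(k₂−k₁).
= ln(1.60/0.163)/(1.60−0.163) = ln(9.816)/1.437 = 2.284/1.437 = 1.59 h.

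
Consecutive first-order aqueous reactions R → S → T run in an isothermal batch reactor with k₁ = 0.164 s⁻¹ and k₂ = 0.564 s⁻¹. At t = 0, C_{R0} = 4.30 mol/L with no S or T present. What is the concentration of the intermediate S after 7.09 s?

0.519 mol/L

The intermediate concentration in a first-order A→B→C sequence is C_S = k₁C_{R0}(e^(−k₁t) − e^(−k₂t))/(k₂−k₁).
e^(−k₁t) = e^(−0.164×7.09) = e^(−1.163) = 0.3126; e^(−k₂t) = e^(−3.999) = 0.01834.
C_S = 0.164×4.30/(0.564−0.164) × (0.3126−0.01834) = 1.763×0.2943 = 0.5188 mol/L.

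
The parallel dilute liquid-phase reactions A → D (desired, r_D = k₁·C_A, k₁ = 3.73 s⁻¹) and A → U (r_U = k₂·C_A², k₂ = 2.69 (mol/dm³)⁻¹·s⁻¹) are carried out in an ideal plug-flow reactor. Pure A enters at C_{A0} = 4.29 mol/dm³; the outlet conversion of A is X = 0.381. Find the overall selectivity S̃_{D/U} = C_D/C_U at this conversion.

C_A = C_{A0}(1−X) = 2.656 mol/dm³.
Along a PFR/batch, dC_D/dC_A = −r_D/(r_D+r_U) = −k₁/(k₁+k₂·C_A).
Integrating from C_{A0} to C_A: C_D = (3.73/2.69)·ln[(3.73+2.69·4.29)/(3.73+2.69·2.66)] = 1.387·ln(15.27/10.87) = 0.4709 mol/dm³.
C_U = (C_{A0}−C_A)−C_D = 1.164 mol/dm³; S̃_{D/U} = 0.4709/1.164 = 0.405.

0.405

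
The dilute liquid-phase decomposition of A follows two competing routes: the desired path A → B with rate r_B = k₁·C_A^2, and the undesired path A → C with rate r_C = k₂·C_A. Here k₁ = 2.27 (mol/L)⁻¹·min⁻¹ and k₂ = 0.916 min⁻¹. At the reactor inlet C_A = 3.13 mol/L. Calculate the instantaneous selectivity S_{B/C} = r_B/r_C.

S_{B/C} = r_B/r_C = (k₁·C_A^2)/(k₂·C_A) = (k₁/k₂)·C_A.
= (2.27×3.130^2) / (0.916×3.130) = 22.24/2.867 = 7.76.

7.76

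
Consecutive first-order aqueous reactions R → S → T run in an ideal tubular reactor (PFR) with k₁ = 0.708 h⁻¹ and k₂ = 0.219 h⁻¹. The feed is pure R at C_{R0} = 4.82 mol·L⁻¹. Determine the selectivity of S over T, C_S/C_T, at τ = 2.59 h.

2.35

For first-order series with pure R initially, C_S(τ) = k₁C_{R0}/(k₂−k₁)·(e^(−k₁τ) − e^(−k₂τ)).
e^(−k₁τ) = e^(−0.708×2.59) = e^(−1.834) = 0.1598; e^(−k₂τ) = e^(−0.5672) = 0.5671.
C_S = 0.708×4.82/(0.219−0.708) × (0.1598−0.5671) = (-6.979)×(-0.4073) = 2.842 mol·L⁻¹.
C_R = C_{R0}e^(−k₁τ) = 0.7703 mol·L⁻¹, so C_T = C_{R0}−C_R−C_S = 1.207 mol·L⁻¹; C_S/C_T = 2.35.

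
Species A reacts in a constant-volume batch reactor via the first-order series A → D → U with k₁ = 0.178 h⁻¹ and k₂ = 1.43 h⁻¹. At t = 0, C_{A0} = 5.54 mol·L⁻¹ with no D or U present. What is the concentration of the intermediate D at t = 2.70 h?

0.471 mol·L⁻¹

The intermediate concentration in a first-order A→B→C sequence is C_D = k₁C_{A0}(e^(−k₁t) − e^(−k₂t))/(k₂−k₁).
e^(−k₁t) = e^(−0.178×2.70) = e^(−0.4806) = 0.6184; e^(−k₂t) = e^(−3.861) = 0.02105.
C_D = 0.178×5.54/(1.43−0.178) × (0.6184−0.02105) = 0.7876×0.5974 = 0.4705 mol·L⁻¹.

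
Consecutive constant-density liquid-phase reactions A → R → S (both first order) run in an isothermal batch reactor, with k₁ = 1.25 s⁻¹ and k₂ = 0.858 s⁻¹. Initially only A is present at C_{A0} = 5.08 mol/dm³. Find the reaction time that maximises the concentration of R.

0.960 s

For first-order series the maximum of C_R occurs at t_opt = ln(k₂/k₁)/(k₂−k₁).
= ln(0.858/1.25)/(0.858−1.25) = ln(0.6864)/-0.3920 = -0.3763/-0.3920 = 0.960 s.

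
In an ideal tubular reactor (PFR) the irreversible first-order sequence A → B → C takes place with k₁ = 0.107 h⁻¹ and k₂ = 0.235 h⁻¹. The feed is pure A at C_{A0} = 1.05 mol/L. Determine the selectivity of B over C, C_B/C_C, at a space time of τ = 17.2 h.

0.163

For first-order series with pure A initially, C_B(τ) = k₁C_{A0}/(k₂−k₁)·(e^(−k₁τ) − e^(−k₂τ)).
e^(−k₁τ) = e^(−0.107×17.2) = e^(−1.840) = 0.1588; e^(−k₂τ) = e^(−4.042) = 0.01756.
C_B = 0.107×1.05/(0.235−0.107) × (0.1588−0.01756) = 0.8777×0.1412 = 0.1239 mol/L.
C_A = C_{A0}e^(−k₁τ) = 0.1667 mol/L, so C_C = C_{A0}−C_A−C_B = 0.7594 mol/L; C_B/C_C = 0.163.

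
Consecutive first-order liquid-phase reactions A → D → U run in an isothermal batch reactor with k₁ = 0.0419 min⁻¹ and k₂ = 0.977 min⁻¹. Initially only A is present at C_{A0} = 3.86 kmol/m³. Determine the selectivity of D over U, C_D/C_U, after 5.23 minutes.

0.222

For first-order series with pure A initially, C_D(t) = k₁C_{A0}/(k₂−k₁)·(e^(−k₁t) − e^(−k₂t)).
e^(−k₁t) = e^(−0.0419×5.23) = e^(−0.2191) = 0.8032; e^(−k₂t) = e^(−5.110) = 0.006038.
C_D = 0.0419×3.86/(0.977−0.0419) × (0.8032−0.006038) = 0.1730×0.7972 = 0.1379 kmol/m³.
C_A = C_{A0}e^(−k₁t) = 3.100 kmol/m³, so C_U = C_{A0}−C_A−C_D = 0.6217 kmol/m³; C_D/C_U = 0.222.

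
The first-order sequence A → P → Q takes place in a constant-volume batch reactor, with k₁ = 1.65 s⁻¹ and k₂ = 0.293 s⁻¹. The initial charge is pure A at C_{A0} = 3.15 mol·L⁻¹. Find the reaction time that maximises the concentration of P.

1.27 s

For first-order series the maximum of C_P occurs at t_opt = ln(k₂/k₁)/(k₂−k₁).
= ln(0.293/1.65)/(0.293−1.65) = ln(0.1776)/-1.357 = -1.728/-1.357 = 1.27 s.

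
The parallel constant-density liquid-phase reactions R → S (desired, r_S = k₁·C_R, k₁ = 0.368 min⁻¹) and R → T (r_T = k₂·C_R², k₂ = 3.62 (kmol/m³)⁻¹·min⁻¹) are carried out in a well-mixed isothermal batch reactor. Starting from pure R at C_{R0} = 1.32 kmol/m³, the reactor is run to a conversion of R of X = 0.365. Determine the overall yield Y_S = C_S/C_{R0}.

C_R = C_{R0}(1−X) = 0.8382 kmol/m³.
Along a PFR/batch, dC_S/dC_R = −r_S/(r_S+r_T) = −k₁/(k₁+k₂·C_R).
Integrating from C_{R0} to C_R: C_S = (0.368/3.62)·ln[(0.368+3.62·1.32)/(0.368+3.62·0.838)] = 0.1017·ln(5.146/3.402) = 0.04207 kmol/m³.
Y_S = C_S/C_{R0} = 0.04207/1.32 = 0.0319.

0.0319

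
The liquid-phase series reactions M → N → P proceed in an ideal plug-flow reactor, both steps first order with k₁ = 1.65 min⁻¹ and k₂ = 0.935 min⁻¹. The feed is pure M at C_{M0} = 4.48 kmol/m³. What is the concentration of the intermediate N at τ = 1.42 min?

1.75 kmol/m³

The intermediate concentration in a first-order A→B→C sequence is C_N = k₁C_{M0}(e^(−k₁τ) − e^(−k₂τ))/(k₂−k₁).
e^(−k₁τ) = e^(−1.65×1.42) = e^(−2.343) = 0.09604; e^(−k₂τ) = e^(−1.328) = 0.2651.
C_N = 1.65×4.48/(0.935−1.65) × (0.09604−0.2651) = (-10.34)×(-0.1690) = 1.748 kmol/m³.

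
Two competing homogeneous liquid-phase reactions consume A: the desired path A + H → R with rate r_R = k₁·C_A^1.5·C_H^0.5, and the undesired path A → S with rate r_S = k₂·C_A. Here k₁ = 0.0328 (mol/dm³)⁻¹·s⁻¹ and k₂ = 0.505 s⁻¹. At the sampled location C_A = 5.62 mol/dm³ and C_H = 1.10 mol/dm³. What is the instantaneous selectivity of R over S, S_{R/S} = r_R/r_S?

S_{R/S} = r_R/r_S = (k₁·C_A^1.5·C_H^0.5)/(k₂·C_A) = (k₁/k₂)·C_A^0.5·C_H^0.5.
= (0.0328×5.620^1.5×1.100^0.5) / (0.505×5.620) = 0.4583/2.838 = 0.161.

0.161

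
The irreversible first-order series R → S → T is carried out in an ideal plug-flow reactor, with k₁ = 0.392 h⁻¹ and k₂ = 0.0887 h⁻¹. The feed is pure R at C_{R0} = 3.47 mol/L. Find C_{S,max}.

2.25 mol/L

For a first-order series the maximum intermediate yield is C_{S,max}/C_{R0} = (k₁/k₂)^[k₂/(k₂−k₁)].
= (0.392/0.0887)^(0.0887/(0.0887−0.392)) = (4.419)^(-0.2924) = 0.6475.
C_{S,max} = 0.6475×3.47 = 2.25 mol/L.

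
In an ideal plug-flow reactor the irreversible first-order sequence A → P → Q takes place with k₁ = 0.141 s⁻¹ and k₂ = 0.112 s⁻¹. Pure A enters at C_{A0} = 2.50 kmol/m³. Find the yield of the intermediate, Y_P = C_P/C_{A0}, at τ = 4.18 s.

For first-order series with pure A initially, C_P(τ) = k₁C_{A0}/(k₂−k₁)·(e^(−k₁τ) − e^(−k₂τ)).
e^(−k₁τ) = e^(−0.141×4.18) = e^(−0.5894) = 0.5547; e^(−k₂τ) = e^(−0.4682) = 0.6262.
C_P = 0.141×2.50/(0.112−0.141) × (0.5547−0.6262) = (-12.16)×(-0.07148) = 0.8689 kmol/m³.
Y_P = C_P/C_{A0} = 0.8689/2.50 = 0.348.

0.348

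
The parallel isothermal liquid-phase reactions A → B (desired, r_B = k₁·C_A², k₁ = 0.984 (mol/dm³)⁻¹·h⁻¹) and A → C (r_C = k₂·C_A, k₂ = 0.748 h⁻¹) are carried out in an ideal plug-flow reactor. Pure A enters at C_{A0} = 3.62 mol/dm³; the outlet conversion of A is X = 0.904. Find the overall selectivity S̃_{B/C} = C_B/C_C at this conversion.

C_A = C_{A0}(1−X) = 0.3475 mol/dm³.
Along a PFR/batch, dC_C/dC_A = −r_C/(r_B+r_C) = −k₂/(k₂+k₁·C_A).
Integrating from C_{A0} to C_A: C_C = (0.748/0.984)·ln[(0.748+0.984·3.62)/(0.748+0.984·0.348)] = 0.7602·ln(4.310/1.090) = 1.045 mol/dm³.
Then C_B = (C_{A0}−C_A) − C_C = 3.272 − 1.045 = 2.227 mol/dm³.
S̃_{B/C} = C_B/C_C = 2.227/1.045 = 2.13.

2.13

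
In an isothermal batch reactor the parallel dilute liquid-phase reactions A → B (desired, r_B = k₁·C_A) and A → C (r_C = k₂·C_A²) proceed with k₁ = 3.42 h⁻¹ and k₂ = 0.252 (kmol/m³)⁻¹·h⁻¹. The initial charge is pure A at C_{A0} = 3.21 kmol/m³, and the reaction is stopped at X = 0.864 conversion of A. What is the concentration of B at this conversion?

C_A = C_{A0}(1−X) = 0.4366 kmol/m³.
Along a PFR/batch, dC_B/dC_A = −r_B/(r_B+r_C) = −k₁/(k₁+k₂·C_A).
Integrating from C_{A0} to C_A: C_B = (3.42/0.252)·ln[(3.42+0.252·3.21)/(3.42+0.252·0.437)] = 13.57·ln(4.229/3.530) = 2.452 kmol/m³.

2.45 kmol/m³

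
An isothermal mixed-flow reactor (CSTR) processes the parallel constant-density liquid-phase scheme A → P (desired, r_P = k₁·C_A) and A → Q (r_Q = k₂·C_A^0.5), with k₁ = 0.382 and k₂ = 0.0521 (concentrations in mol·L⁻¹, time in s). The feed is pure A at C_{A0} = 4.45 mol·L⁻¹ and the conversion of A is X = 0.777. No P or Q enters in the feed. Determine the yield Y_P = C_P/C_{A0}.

Exit C_A = C_{A0}(1−X) = 4.45×0.223 = 0.9923 mol·L⁻¹.
A CSTR operates uniformly at the exit composition, giving r_P = 0.3791 and r_Q = 0.05190 (each k·C_A^n at C_A = 0.9923).
Fraction of consumed A going to P: r_P/(r_P+r_Q) = 0.8796.
C_P = 0.8796·C_{A0}·X = 0.8796×4.45×0.777 = 3.04 mol·L⁻¹; Y_P = C_P/C_{A0} = 0.683.

0.683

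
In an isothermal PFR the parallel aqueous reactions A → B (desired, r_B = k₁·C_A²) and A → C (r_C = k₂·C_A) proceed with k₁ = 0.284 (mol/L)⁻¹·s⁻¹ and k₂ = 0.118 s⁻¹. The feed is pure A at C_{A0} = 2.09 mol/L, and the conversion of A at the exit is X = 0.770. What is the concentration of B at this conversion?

C_A = C_{A0}(1−X) = 0.4807 mol/L.
Along a PFR/batch, dC_C/dC_A = −r_C/(r_B+r_C) = −k₂/(k₂+k₁·C_A).
Integrating from C_{A0} to C_A: C_C = (0.118/0.284)·ln[(0.118+0.284·2.09)/(0.118+0.284·0.481)] = 0.4155·ln(0.7116/0.2545) = 0.4272 mol/L.
Then C_B = (C_{A0}−C_A) − C_C = 1.609 − 0.4272 = 1.182 mol/L.

1.18 mol/L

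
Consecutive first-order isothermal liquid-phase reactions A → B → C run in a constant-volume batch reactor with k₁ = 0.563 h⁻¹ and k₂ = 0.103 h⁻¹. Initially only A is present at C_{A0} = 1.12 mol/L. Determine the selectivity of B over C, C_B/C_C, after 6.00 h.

1.78

For first-order series with pure A initially, C_B(t) = k₁C_{A0}/(k₂−k₁)·(e^(−k₁t) − e^(−k₂t)).
e^(−k₁t) = e^(−0.563×6.00) = e^(−3.378) = 0.03412; e^(−k₂t) = e^(−0.6180) = 0.5390.
C_B = 0.563×1.12/(0.103−0.563) × (0.03412−0.5390) = (-1.371)×(-0.5049) = 0.6921 mol/L.
C_A = C_{A0}e^(−k₁t) = 0.03821 mol/L, so C_C = C_{A0}−C_A−C_B = 0.3897 mol/L; C_B/C_C = 1.78.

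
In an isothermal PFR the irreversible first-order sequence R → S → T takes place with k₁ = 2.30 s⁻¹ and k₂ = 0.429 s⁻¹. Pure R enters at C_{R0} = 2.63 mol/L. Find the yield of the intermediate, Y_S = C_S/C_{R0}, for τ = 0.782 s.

0.675

For first-order series with pure R initially, C_S(τ) = k₁C_{R0}/(k₂−k₁)·(e^(−k₁τ) − e^(−k₂τ)).
e^(−k₁τ) = e^(−2.30×0.782) = e^(−1.799) = 0.1655; e^(−k₂τ) = e^(−0.3355) = 0.7150.
C_S = 2.30×2.63/(0.429−2.30) × (0.1655−0.7150) = (-3.233)×(-0.5495) = 1.776 mol/L.
Y_S = C_S/C_{R0} = 1.776/2.63 = 0.675.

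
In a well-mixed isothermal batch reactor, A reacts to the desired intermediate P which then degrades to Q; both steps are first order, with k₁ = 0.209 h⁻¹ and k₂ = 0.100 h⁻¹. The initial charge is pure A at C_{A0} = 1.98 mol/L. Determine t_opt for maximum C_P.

6.76 h

For first-order series the maximum of C_P occurs at t_opt = ln(k₂/k₁)/(k₂−k₁).
= ln(0.100/0.209)/(0.100−0.209) = ln(0.4785)/-0.1090 = -0.7372/-0.1090 = 6.76 h.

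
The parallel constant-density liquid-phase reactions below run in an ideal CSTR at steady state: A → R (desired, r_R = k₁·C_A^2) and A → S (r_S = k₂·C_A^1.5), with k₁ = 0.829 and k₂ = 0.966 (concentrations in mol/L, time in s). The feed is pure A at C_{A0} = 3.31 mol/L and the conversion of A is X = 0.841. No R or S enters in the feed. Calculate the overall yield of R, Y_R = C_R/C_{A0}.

0.323

Exit C_A = C_{A0}(1−X) = 3.31×0.159 = 0.5263 mol/L.
In a CSTR the entire volume is at exit conditions, so r_R = 0.829×0.5263^2 = 0.2296 and r_S = 0.966×0.5263^1.5 = 0.3688.
Fraction of consumed A going to R: r_R/(r_R+r_S) = 0.3837.
C_R = 0.3837·C_{A0}·X = 0.3837×3.31×0.841 = 1.07 mol/L; Y_R = C_R/C_{A0} = 0.323.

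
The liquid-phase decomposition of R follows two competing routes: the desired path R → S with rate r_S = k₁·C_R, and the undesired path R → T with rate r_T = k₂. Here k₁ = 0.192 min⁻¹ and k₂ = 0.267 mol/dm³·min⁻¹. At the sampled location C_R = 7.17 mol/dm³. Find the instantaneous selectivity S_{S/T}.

S_{S/T} = r_S/r_T = (k₁·C_R)/(k₂) = (k₁/k₂)·C_R.
= (0.192×7.170) / (0.267) = 1.377/0.2670 = 5.16.

5.16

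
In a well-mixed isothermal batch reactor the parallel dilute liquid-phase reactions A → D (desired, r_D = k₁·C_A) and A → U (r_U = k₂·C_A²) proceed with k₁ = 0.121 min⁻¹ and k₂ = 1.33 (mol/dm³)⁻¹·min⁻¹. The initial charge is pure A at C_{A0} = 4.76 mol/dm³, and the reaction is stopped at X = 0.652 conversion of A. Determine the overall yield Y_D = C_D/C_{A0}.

C_A = C_{A0}(1−X) = 1.656 mol/dm³.
Along a PFR/batch, dC_D/dC_A = −r_D/(r_D+r_U) = −k₁/(k₁+k₂·C_A).
Integrating from C_{A0} to C_A: C_D = (0.121/1.33)·ln[(0.121+1.33·4.76)/(0.121+1.33·1.66)] = 0.09098·ln(6.452/2.324) = 0.09289 mol/dm³.
Y_D = C_D/C_{A0} = 0.09289/4.76 = 0.0195.

0.0195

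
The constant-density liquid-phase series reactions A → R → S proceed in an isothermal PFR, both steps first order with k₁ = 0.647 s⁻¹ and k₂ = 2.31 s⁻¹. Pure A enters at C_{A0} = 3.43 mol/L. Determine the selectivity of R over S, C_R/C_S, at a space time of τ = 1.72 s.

0.219

Solving the coupled first-order balances gives C_R(τ) = [k₁/(k₂−k₁)]·C_{A0}·(e^(−k₁τ) − e^(−k₂τ)).
e^(−k₁τ) = e^(−0.647×1.72) = e^(−1.113) = 0.3286; e^(−k₂τ) = e^(−3.973) = 0.01881.
C_R = 0.647×3.43/(2.31−0.647) × (0.3286−0.01881) = 1.334×0.3098 = 0.4134 mol/L.
C_A = C_{A0}e^(−k₁τ) = 1.127 mol/L, so C_S = C_{A0}−C_A−C_R = 1.889 mol/L; C_R/C_S = 0.219.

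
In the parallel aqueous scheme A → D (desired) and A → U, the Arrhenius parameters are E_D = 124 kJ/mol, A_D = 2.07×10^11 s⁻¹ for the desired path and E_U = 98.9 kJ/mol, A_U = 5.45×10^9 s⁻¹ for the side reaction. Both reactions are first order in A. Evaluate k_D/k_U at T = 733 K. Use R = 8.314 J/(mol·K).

0.618

k_D/k_U = (A_D/A_U)·exp[−(E_D−E_U)/(RT)] = (A_D/A_U)·exp[(E_U−E_D)/(RT)].
(E_U−E_D)/(RT) = (98.9−124)×10³/(8.314×733) = -25100/6094 = -4.119.
k_D/k_U = (2.07×10^11/5.45×10^9)·exp(-4.119) = 37.98 × 0.01627 = 0.618.
Since E_D > E_U, raising the temperature improves selectivity toward D.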